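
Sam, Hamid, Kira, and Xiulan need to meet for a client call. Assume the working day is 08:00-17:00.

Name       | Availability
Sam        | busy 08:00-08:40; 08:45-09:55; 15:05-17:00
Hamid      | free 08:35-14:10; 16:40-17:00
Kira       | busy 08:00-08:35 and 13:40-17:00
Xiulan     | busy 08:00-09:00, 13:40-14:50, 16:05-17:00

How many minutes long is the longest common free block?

225

Sam free: 08:40-08:45, 09:55-15:05 (invert busy blocks within the working day).
Hamid free: 08:35-14:10, 16:40-17:00.
Kira free: 08:35-13:40 (invert busy blocks within the working day).
Xiulan free: 09:00-13:40, 14:50-16:05 (invert busy blocks within the working day).
Sam ∩ Hamid: 08:40-08:45, 09:55-14:10.
Sam ∩ Hamid ∩ Kira: 08:40-08:45, 09:55-13:40.
Sam ∩ Hamid ∩ Kira ∩ Xiulan: 09:55-13:40.
So the common availability across everyone is 09:55-13:40.
The longest is 09:55-13:40 at 225 minutes.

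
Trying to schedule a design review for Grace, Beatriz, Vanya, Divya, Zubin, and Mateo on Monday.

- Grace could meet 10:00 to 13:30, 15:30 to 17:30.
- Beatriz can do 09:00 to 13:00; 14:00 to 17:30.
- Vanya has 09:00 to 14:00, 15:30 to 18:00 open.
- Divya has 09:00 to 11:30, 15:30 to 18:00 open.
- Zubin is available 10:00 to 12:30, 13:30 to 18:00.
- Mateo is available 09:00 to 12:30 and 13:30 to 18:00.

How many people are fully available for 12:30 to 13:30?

Grace and Vanya can make the full 12:30-13:30 slot — that's 2.

2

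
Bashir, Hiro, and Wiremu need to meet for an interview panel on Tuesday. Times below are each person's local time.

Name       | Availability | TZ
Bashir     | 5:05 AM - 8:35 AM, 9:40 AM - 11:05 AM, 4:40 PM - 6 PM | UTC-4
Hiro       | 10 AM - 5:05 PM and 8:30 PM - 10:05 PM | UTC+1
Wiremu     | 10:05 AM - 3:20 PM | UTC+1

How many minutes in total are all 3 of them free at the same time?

250

Bashir in UTC: 09:05-12:35, 13:40-15:05, 20:40-22:00 (add 4h to convert from UTC-4).
Hiro in UTC: 09:00-16:05, 19:30-21:05 (subtract 1h to convert from UTC+1).
Wiremu in UTC: 09:05-14:20 (subtract 1h to convert from UTC+1).
Bashir ∩ Hiro: 09:05-12:35, 13:40-15:05, 20:40-21:05.
Bashir ∩ Hiro ∩ Wiremu: 09:05-12:35, 13:40-14:20.
Summing the common windows: 210 + 40 = 250 minutes.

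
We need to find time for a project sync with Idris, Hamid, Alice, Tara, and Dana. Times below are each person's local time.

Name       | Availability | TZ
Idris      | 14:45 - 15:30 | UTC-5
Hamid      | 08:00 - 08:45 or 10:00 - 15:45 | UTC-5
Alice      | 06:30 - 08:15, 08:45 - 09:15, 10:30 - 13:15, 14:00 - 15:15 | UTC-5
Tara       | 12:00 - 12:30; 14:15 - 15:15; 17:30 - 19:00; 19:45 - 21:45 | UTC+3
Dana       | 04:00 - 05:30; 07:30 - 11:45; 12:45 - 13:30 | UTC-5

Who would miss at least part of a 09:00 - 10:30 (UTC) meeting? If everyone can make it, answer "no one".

Idris in UTC: 19:45-20:30 (add 5h to convert from UTC-5).
Hamid in UTC: 13:00-13:45, 15:00-20:45 (add 5h to convert from UTC-5).
Alice in UTC: 11:30-13:15, 13:45-14:15, 15:30-18:15, 19:00-20:15 (add 5h to convert from UTC-5).
Tara in UTC: 09:00-09:30, 11:15-12:15, 14:30-16:00, 16:45-18:45 (subtract 3h to convert from UTC+3).
Dana in UTC: 09:00-10:30, 12:30-16:45, 17:45-18:30 (add 5h to convert from UTC-5).
Idris: not fully free for 09:00-10:30. Hamid: not fully free for 09:00-10:30. Alice: not fully free for 09:00-10:30. Tara: not fully free for 09:00-10:30. Dana: free for 09:00-10:30.

Alice, Hamid, Idris, Tara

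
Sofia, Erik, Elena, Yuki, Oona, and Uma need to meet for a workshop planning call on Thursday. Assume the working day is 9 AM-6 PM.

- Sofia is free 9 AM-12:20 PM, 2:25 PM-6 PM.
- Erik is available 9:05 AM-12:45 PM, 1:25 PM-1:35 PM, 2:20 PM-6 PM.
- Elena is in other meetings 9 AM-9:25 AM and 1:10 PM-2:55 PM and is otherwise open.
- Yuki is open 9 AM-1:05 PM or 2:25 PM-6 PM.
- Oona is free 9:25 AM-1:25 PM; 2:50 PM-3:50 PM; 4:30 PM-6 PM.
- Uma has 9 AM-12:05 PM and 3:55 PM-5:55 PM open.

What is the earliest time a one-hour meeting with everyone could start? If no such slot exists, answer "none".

Sofia free: 09:00-12:20, 14:25-18:00.
Erik free: 09:05-12:45, 13:25-13:35, 14:20-18:00.
Elena free: 09:25-13:10, 14:55-18:00 (invert busy blocks within the working day).
Yuki free: 09:00-13:05, 14:25-18:00.
Oona free: 09:25-13:25, 14:50-15:50, 16:30-18:00.
Uma free: 09:00-12:05, 15:55-17:55.
Sofia ∩ Erik: 09:05-12:20, 14:25-18:00.
Sofia ∩ Erik ∩ Elena: 09:25-12:20, 14:55-18:00.
Sofia ∩ Erik ∩ Elena ∩ Yuki: 09:25-12:20, 14:55-18:00.
Sofia ∩ Erik ∩ Elena ∩ Yuki ∩ Oona: 09:25-12:20, 14:55-15:50, 16:30-18:00.
Sofia ∩ Erik ∩ Elena ∩ Yuki ∩ Oona ∩ Uma: 09:25-12:05, 16:30-17:55.
The first common window of at least 60 minutes is 09:25-12:05, so the earliest start is 09:25.

09:25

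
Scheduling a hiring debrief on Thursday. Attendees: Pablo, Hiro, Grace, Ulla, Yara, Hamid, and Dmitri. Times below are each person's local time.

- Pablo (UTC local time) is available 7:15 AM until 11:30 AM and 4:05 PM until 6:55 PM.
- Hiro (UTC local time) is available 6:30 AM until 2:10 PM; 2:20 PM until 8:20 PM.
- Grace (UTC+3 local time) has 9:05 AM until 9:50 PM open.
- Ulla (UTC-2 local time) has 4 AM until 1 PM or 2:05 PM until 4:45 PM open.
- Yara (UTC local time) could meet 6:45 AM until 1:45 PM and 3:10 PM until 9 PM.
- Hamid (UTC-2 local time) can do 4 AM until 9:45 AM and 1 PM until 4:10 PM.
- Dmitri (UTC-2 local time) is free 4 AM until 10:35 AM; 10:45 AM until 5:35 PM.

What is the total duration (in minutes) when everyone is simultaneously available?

380

Pablo in UTC: 07:15-11:30, 16:05-18:55.
Hiro in UTC: 06:30-14:10, 14:20-20:20.
Grace in UTC: 06:05-18:50 (subtract 3h to convert from UTC+3).
Ulla in UTC: 06:00-15:00, 16:05-18:45 (add 2h to convert from UTC-2).
Yara in UTC: 06:45-13:45, 15:10-21:00.
Hamid in UTC: 06:00-11:45, 15:00-18:10 (add 2h to convert from UTC-2).
Dmitri in UTC: 06:00-12:35, 12:45-19:35 (add 2h to convert from UTC-2).
Pablo ∩ Hiro: 07:15-11:30, 16:05-18:55.
Pablo ∩ Hiro ∩ Grace: 07:15-11:30, 16:05-18:50.
Pablo ∩ Hiro ∩ Grace ∩ Ulla: 07:15-11:30, 16:05-18:45.
Pablo ∩ Hiro ∩ Grace ∩ Ulla ∩ Yara: 07:15-11:30, 16:05-18:45.
Pablo ∩ Hiro ∩ Grace ∩ Ulla ∩ Yara ∩ Hamid: 07:15-11:30, 16:05-18:10.
Pablo ∩ Hiro ∩ Grace ∩ Ulla ∩ Yara ∩ Hamid ∩ Dmitri: 07:15-11:30, 16:05-18:10.
Summing the common windows: 255 + 125 = 380 minutes.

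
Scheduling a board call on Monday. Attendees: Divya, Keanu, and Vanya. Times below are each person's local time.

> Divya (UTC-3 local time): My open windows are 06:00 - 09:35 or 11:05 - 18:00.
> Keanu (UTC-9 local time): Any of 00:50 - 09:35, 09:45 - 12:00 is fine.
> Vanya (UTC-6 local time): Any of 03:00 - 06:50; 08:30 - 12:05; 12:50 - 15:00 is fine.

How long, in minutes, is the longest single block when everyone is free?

215

Divya in UTC: 09:00-12:35, 14:05-21:00 (add 3h to convert from UTC-3).
Keanu in UTC: 09:50-18:35, 18:45-21:00 (add 9h to convert from UTC-9).
Vanya in UTC: 09:00-12:50, 14:30-18:05, 18:50-21:00 (add 6h to convert from UTC-6).
Divya ∩ Keanu: 09:50-12:35, 14:05-18:35, 18:45-21:00.
Divya ∩ Keanu ∩ Vanya: 09:50-12:35, 14:30-18:05, 18:50-21:00.
Those are the intersection windows.
The longest is 14:30-18:05 at 215 minutes.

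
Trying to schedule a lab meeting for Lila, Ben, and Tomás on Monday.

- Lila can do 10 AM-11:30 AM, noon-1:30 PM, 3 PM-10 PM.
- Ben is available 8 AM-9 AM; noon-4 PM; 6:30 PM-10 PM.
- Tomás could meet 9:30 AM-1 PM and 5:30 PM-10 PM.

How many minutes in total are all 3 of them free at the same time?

270

Lila ∩ Ben: 12:00-13:30, 15:00-16:00, 18:30-22:00.
Lila ∩ Ben ∩ Tomás: 12:00-13:00, 18:30-22:00.
So the common availability across everyone is 12:00-13:00, 18:30-22:00.
Summing the common windows: 60 + 210 = 270 minutes.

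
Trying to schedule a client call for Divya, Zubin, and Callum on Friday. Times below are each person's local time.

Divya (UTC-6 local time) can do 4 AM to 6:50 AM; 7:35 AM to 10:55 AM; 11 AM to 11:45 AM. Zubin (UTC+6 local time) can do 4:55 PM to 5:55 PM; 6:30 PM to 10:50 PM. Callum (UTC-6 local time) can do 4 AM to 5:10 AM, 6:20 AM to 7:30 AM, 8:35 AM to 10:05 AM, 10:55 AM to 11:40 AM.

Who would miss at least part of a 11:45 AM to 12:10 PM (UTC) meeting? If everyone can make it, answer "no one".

Divya in UTC: 10:00-12:50, 13:35-16:55, 17:00-17:45 (add 6h to convert from UTC-6).
Zubin in UTC: 10:55-11:55, 12:30-16:50 (subtract 6h to convert from UTC+6).
Callum in UTC: 10:00-11:10, 12:20-13:30, 14:35-16:05, 16:55-17:40 (add 6h to convert from UTC-6).
Divya: free for 11:45-12:10. Zubin: not fully free for 11:45-12:10. Callum: not fully free for 11:45-12:10.

Callum, Zubin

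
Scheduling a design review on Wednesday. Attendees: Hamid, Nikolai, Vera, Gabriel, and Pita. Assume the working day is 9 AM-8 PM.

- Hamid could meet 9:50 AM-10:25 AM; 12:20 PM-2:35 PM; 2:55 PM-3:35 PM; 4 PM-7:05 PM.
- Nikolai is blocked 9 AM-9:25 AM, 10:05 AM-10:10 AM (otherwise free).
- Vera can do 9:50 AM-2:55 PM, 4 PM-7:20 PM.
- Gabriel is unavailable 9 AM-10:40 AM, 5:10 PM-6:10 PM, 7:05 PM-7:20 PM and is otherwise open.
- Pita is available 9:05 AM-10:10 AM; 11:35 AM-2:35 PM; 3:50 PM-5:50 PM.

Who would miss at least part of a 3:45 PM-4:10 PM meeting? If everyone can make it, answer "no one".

Hamid free: 09:50-10:25, 12:20-14:35, 14:55-15:35, 16:00-19:05.
Nikolai free: 09:25-10:05, 10:10-20:00 (invert busy blocks within the working day).
Vera free: 09:50-14:55, 16:00-19:20.
Gabriel free: 10:40-17:10, 18:10-19:05, 19:20-20:00 (invert busy blocks within the working day).
Pita free: 09:05-10:10, 11:35-14:35, 15:50-17:50.
Hamid: not fully free for 15:45-16:10. Nikolai: free for 15:45-16:10. Vera: not fully free for 15:45-16:10. Gabriel: free for 15:45-16:10. Pita: not fully free for 15:45-16:10.

Hamid, Pita, Vera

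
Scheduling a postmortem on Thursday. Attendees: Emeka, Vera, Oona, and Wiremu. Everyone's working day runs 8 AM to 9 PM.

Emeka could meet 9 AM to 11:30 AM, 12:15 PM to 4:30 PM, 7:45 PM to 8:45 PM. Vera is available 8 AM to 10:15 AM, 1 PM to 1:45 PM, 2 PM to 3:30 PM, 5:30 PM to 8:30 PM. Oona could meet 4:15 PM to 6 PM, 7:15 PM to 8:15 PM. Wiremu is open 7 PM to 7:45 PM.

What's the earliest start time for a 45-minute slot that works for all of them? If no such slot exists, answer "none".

none

Emeka ∩ Vera: 09:00-10:15, 13:00-13:45, 14:00-15:30, 19:45-20:30.
Emeka ∩ Vera ∩ Oona: 19:45-20:15.
Emeka ∩ Vera ∩ Oona ∩ Wiremu: ∅.
There is no time when everyone is free.
No common window is at least 45 minutes long.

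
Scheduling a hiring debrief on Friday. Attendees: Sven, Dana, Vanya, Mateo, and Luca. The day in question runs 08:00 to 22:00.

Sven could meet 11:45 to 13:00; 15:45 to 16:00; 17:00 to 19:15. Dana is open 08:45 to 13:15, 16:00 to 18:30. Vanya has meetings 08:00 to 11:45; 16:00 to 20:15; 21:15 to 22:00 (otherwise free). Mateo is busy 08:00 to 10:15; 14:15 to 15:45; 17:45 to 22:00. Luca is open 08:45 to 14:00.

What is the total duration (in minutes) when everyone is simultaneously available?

Sven free: 11:45-13:00, 15:45-16:00, 17:00-19:15.
Dana free: 08:45-13:15, 16:00-18:30.
Vanya free: 11:45-16:00, 20:15-21:15 (invert busy blocks within the working day).
Mateo free: 10:15-14:15, 15:45-17:45 (invert busy blocks within the working day).
Luca free: 08:45-14:00.
Sven ∩ Dana: 11:45-13:00, 17:00-18:30.
Sven ∩ Dana ∩ Vanya: 11:45-13:00.
Sven ∩ Dana ∩ Vanya ∩ Mateo: 11:45-13:00.
Sven ∩ Dana ∩ Vanya ∩ Mateo ∩ Luca: 11:45-13:00.
That's a single block of 75 minutes.

75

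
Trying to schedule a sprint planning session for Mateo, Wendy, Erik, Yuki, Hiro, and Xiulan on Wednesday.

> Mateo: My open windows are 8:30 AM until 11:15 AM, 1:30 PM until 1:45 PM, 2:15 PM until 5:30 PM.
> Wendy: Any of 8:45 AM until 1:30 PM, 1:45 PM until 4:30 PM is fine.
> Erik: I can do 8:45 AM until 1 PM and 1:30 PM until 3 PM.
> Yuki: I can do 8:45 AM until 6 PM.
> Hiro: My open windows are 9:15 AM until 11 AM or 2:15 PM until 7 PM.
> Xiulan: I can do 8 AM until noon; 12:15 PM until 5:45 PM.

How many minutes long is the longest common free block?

Mateo ∩ Wendy: 08:45-11:15, 14:15-16:30.
Mateo ∩ Wendy ∩ Erik: 08:45-11:15, 14:15-15:00.
Mateo ∩ Wendy ∩ Erik ∩ Yuki: 08:45-11:15, 14:15-15:00.
Mateo ∩ Wendy ∩ Erik ∩ Yuki ∩ Hiro: 09:15-11:00, 14:15-15:00.
Mateo ∩ Wendy ∩ Erik ∩ Yuki ∩ Hiro ∩ Xiulan: 09:15-11:00, 14:15-15:00.
Those are the intersection windows.
The longest is 09:15-11:00 at 105 minutes.

105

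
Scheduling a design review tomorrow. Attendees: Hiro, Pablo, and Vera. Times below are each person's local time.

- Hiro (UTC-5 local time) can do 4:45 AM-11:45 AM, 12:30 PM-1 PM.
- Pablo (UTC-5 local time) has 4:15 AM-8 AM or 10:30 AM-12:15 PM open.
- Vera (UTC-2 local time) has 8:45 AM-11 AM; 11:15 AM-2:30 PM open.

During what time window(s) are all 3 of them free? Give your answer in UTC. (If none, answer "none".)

10:45-13:00, 15:30-16:30

Hiro in UTC: 09:45-16:45, 17:30-18:00 (add 5h to convert from UTC-5).
Pablo in UTC: 09:15-13:00, 15:30-17:15 (add 5h to convert from UTC-5).
Vera in UTC: 10:45-13:00, 13:15-16:30 (add 2h to convert from UTC-2).
Hiro ∩ Pablo: 09:45-13:00, 15:30-16:45.
Hiro ∩ Pablo ∩ Vera: 10:45-13:00, 15:30-16:30.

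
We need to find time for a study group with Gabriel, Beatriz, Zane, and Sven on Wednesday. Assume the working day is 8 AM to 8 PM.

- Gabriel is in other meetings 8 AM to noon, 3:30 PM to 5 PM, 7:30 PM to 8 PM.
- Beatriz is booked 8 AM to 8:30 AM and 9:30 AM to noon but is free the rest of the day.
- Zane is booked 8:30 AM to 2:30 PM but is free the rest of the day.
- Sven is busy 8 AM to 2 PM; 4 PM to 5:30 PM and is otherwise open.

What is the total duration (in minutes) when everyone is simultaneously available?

Gabriel free: 12:00-15:30, 17:00-19:30 (invert busy blocks within the working day).
Beatriz free: 08:30-09:30, 12:00-20:00 (invert busy blocks within the working day).
Zane free: 08:00-08:30, 14:30-20:00 (invert busy blocks within the working day).
Sven free: 14:00-16:00, 17:30-20:00 (invert busy blocks within the working day).
Gabriel ∩ Beatriz: 12:00-15:30, 17:00-19:30.
Gabriel ∩ Beatriz ∩ Zane: 14:30-15:30, 17:00-19:30.
Gabriel ∩ Beatriz ∩ Zane ∩ Sven: 14:30-15:30, 17:30-19:30.
So the common availability across everyone is 14:30-15:30, 17:30-19:30.
Summing the common windows: 60 + 120 = 180 minutes.

180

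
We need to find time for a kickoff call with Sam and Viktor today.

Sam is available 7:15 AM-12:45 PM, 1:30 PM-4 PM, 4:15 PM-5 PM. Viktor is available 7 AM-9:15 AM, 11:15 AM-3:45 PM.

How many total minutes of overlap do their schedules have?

345

Sam ∩ Viktor: 07:15-09:15, 11:15-12:45, 13:30-15:45.
Summing the common windows: 120 + 90 + 135 = 345 minutes.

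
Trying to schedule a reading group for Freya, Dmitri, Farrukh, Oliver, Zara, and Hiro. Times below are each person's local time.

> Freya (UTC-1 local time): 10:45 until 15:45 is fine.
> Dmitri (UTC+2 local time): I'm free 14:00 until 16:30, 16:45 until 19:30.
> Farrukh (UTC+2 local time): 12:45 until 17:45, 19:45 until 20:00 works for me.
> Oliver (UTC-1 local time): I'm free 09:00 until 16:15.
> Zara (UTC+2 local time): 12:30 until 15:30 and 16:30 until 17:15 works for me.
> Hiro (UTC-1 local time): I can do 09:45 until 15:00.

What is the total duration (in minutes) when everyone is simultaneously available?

120

Freya in UTC: 11:45-16:45 (add 1h to convert from UTC-1).
Dmitri in UTC: 12:00-14:30, 14:45-17:30 (subtract 2h to convert from UTC+2).
Farrukh in UTC: 10:45-15:45, 17:45-18:00 (subtract 2h to convert from UTC+2).
Oliver in UTC: 10:00-17:15 (add 1h to convert from UTC-1).
Zara in UTC: 10:30-13:30, 14:30-15:15 (subtract 2h to convert from UTC+2).
Hiro in UTC: 10:45-16:00 (add 1h to convert from UTC-1).
Freya ∩ Dmitri: 12:00-14:30, 14:45-16:45.
Freya ∩ Dmitri ∩ Farrukh: 12:00-14:30, 14:45-15:45.
Freya ∩ Dmitri ∩ Farrukh ∩ Oliver: 12:00-14:30, 14:45-15:45.
Freya ∩ Dmitri ∩ Farrukh ∩ Oliver ∩ Zara: 12:00-13:30, 14:45-15:15.
Freya ∩ Dmitri ∩ Farrukh ∩ Oliver ∩ Zara ∩ Hiro: 12:00-13:30, 14:45-15:15.
So the common availability across everyone is 12:00-13:30, 14:45-15:15.
Summing the common windows: 90 + 30 = 120 minutes.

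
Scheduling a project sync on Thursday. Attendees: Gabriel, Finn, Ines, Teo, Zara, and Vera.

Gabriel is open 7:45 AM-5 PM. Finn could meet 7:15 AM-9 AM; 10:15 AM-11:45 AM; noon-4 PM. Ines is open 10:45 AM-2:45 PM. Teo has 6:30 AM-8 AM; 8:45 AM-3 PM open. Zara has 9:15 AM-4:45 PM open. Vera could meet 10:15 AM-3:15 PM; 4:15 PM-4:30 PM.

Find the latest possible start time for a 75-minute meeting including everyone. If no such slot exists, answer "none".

Gabriel ∩ Finn: 07:45-09:00, 10:15-11:45, 12:00-16:00.
Gabriel ∩ Finn ∩ Ines: 10:45-11:45, 12:00-14:45.
Gabriel ∩ Finn ∩ Ines ∩ Teo: 10:45-11:45, 12:00-14:45.
Gabriel ∩ Finn ∩ Ines ∩ Teo ∩ Zara: 10:45-11:45, 12:00-14:45.
Gabriel ∩ Finn ∩ Ines ∩ Teo ∩ Zara ∩ Vera: 10:45-11:45, 12:00-14:45.
The last common window of at least 75 minutes is 12:00-14:45; a 75-minute meeting can start as late as 13:30 and still end by 14:45.

13:30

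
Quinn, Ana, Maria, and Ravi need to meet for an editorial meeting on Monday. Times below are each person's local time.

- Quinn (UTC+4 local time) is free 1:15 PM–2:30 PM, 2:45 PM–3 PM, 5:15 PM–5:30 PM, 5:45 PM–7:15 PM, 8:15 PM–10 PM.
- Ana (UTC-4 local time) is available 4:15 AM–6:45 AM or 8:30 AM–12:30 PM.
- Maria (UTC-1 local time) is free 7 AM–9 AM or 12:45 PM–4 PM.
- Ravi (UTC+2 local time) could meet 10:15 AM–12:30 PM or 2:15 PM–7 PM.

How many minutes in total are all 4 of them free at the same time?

150

Quinn in UTC: 09:15-10:30, 10:45-11:00, 13:15-13:30, 13:45-15:15, 16:15-18:00 (subtract 4h to convert from UTC+4).
Ana in UTC: 08:15-10:45, 12:30-16:30 (add 4h to convert from UTC-4).
Maria in UTC: 08:00-10:00, 13:45-17:00 (add 1h to convert from UTC-1).
Ravi in UTC: 08:15-10:30, 12:15-17:00 (subtract 2h to convert from UTC+2).
Quinn ∩ Ana: 09:15-10:30, 13:15-13:30, 13:45-15:15, 16:15-16:30.
Quinn ∩ Ana ∩ Maria: 09:15-10:00, 13:45-15:15, 16:15-16:30.
Quinn ∩ Ana ∩ Maria ∩ Ravi: 09:15-10:00, 13:45-15:15, 16:15-16:30.
So the common availability across everyone is 09:15-10:00, 13:45-15:15, 16:15-16:30.
Summing the common windows: 45 + 90 + 15 = 150 minutes.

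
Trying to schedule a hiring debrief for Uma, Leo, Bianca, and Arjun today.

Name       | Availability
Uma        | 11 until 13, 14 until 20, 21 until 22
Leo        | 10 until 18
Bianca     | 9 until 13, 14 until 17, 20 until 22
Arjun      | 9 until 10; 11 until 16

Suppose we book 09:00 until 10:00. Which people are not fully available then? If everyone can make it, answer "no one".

Uma: not fully free for 09:00-10:00. Leo: not fully free for 09:00-10:00. Bianca: free for 09:00-10:00. Arjun: free for 09:00-10:00.

Leo, Uma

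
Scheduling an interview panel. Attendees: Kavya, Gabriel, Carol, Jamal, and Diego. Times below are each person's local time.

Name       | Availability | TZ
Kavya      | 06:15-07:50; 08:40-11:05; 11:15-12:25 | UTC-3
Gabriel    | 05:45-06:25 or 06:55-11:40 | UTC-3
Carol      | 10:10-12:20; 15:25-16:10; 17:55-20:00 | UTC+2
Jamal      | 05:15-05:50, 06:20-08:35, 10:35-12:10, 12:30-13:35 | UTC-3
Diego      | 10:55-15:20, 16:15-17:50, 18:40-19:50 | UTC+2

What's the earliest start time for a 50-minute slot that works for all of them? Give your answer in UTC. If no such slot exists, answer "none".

none

Kavya in UTC: 09:15-10:50, 11:40-14:05, 14:15-15:25 (add 3h to convert from UTC-3).
Gabriel in UTC: 08:45-09:25, 09:55-14:40 (add 3h to convert from UTC-3).
Carol in UTC: 08:10-10:20, 13:25-14:10, 15:55-18:00 (subtract 2h to convert from UTC+2).
Jamal in UTC: 08:15-08:50, 09:20-11:35, 13:35-15:10, 15:30-16:35 (add 3h to convert from UTC-3).
Diego in UTC: 08:55-13:20, 14:15-15:50, 16:40-17:50 (subtract 2h to convert from UTC+2).
Kavya ∩ Gabriel: 09:15-09:25, 09:55-10:50, 11:40-14:05, 14:15-14:40.
Kavya ∩ Gabriel ∩ Carol: 09:15-09:25, 09:55-10:20, 13:25-14:05.
Kavya ∩ Gabriel ∩ Carol ∩ Jamal: 09:20-09:25, 09:55-10:20, 13:35-14:05.
Kavya ∩ Gabriel ∩ Carol ∩ Jamal ∩ Diego: 09:20-09:25, 09:55-10:20.
No common window is at least 50 minutes long.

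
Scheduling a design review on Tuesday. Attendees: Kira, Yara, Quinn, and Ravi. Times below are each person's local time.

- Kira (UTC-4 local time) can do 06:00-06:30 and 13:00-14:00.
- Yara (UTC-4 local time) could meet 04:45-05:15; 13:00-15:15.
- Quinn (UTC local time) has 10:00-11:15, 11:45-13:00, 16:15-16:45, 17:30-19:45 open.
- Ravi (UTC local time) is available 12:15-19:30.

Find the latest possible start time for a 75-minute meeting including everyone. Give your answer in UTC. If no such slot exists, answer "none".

none

Kira in UTC: 10:00-10:30, 17:00-18:00 (add 4h to convert from UTC-4).
Yara in UTC: 08:45-09:15, 17:00-19:15 (add 4h to convert from UTC-4).
Quinn in UTC: 10:00-11:15, 11:45-13:00, 16:15-16:45, 17:30-19:45.
Ravi in UTC: 12:15-19:30.
Kira ∩ Yara: 17:00-18:00.
Kira ∩ Yara ∩ Quinn: 17:30-18:00.
Kira ∩ Yara ∩ Quinn ∩ Ravi: 17:30-18:00.
No common window is at least 75 minutes long.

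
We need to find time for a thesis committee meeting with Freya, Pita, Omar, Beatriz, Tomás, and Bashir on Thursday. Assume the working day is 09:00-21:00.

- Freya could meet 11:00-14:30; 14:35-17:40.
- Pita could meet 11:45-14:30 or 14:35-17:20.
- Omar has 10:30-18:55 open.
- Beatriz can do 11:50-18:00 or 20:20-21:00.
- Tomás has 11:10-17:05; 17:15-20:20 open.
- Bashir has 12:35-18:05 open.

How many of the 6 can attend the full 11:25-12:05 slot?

3

Freya, Omar, and Tomás can make the full 11:25-12:05 slot — that's 3.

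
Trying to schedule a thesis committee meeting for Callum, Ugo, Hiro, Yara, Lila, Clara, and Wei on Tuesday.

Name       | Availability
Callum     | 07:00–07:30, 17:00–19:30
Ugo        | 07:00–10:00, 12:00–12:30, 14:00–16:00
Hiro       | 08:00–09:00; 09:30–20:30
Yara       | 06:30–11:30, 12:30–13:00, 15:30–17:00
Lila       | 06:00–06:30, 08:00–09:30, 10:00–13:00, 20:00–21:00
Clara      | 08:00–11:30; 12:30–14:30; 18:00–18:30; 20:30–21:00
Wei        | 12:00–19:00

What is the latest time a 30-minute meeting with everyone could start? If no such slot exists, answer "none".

none

Callum ∩ Ugo: 07:00-07:30.
Callum ∩ Ugo ∩ Hiro: ∅.
Callum ∩ Ugo ∩ Hiro ∩ Yara: ∅.
Callum ∩ Ugo ∩ Hiro ∩ Yara ∩ Lila: ∅.
Callum ∩ Ugo ∩ Hiro ∩ Yara ∩ Lila ∩ Clara: ∅.
Callum ∩ Ugo ∩ Hiro ∩ Yara ∩ Lila ∩ Clara ∩ Wei: ∅.
There is no time when everyone is free.
No common window is at least 30 minutes long.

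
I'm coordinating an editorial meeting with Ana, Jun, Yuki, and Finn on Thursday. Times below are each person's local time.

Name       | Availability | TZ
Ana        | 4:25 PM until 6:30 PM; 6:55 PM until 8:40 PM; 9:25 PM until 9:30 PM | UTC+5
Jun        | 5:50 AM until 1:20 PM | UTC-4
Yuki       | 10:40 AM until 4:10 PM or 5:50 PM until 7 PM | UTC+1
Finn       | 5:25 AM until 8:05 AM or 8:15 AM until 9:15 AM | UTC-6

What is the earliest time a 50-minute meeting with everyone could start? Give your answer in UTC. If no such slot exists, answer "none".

11:25

Ana in UTC: 11:25-13:30, 13:55-15:40, 16:25-16:30 (subtract 5h to convert from UTC+5).
Jun in UTC: 09:50-17:20 (add 4h to convert from UTC-4).
Yuki in UTC: 09:40-15:10, 16:50-18:00 (subtract 1h to convert from UTC+1).
Finn in UTC: 11:25-14:05, 14:15-15:15 (add 6h to convert from UTC-6).
Ana ∩ Jun: 11:25-13:30, 13:55-15:40, 16:25-16:30.
Ana ∩ Jun ∩ Yuki: 11:25-13:30, 13:55-15:10.
Ana ∩ Jun ∩ Yuki ∩ Finn: 11:25-13:30, 13:55-14:05, 14:15-15:10.
So the common availability across everyone is 11:25-13:30, 13:55-14:05, 14:15-15:10.
The first common window of at least 50 minutes is 11:25-13:30, so the earliest start is 11:25.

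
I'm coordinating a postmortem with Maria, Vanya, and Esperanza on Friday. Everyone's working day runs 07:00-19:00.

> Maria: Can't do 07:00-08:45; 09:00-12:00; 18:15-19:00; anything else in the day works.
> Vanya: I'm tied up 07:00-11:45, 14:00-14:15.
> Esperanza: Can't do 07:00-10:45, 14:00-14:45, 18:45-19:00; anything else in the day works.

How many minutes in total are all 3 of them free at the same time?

Maria free: 08:45-09:00, 12:00-18:15 (invert busy blocks within the working day).
Vanya free: 11:45-14:00, 14:15-19:00 (invert busy blocks within the working day).
Esperanza free: 10:45-14:00, 14:45-18:45 (invert busy blocks within the working day).
Maria ∩ Vanya: 12:00-14:00, 14:15-18:15.
Maria ∩ Vanya ∩ Esperanza: 12:00-14:00, 14:45-18:15.
Summing the common windows: 120 + 210 = 330 minutes.

330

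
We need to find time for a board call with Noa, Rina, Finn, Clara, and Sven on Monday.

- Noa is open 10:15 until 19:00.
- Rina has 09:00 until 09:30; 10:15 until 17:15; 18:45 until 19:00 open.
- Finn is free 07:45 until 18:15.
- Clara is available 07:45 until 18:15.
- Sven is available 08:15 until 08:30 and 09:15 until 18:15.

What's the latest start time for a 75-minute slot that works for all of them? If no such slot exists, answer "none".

16:00

Noa ∩ Rina: 10:15-17:15, 18:45-19:00.
Noa ∩ Rina ∩ Finn: 10:15-17:15.
Noa ∩ Rina ∩ Finn ∩ Clara: 10:15-17:15.
Noa ∩ Rina ∩ Finn ∩ Clara ∩ Sven: 10:15-17:15.
Those are the intersection windows.
The last common window of at least 75 minutes is 10:15-17:15; a 75-minute meeting can start as late as 16:00 and still end by 17:15.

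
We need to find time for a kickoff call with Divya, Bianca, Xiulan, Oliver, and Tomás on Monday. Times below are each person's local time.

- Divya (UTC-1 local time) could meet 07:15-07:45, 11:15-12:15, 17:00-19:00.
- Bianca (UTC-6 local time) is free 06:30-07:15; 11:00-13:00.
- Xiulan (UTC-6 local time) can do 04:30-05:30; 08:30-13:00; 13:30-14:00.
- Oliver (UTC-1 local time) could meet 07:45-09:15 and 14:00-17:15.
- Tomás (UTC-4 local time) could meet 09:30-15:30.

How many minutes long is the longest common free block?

15

Divya in UTC: 08:15-08:45, 12:15-13:15, 18:00-20:00 (add 1h to convert from UTC-1).
Bianca in UTC: 12:30-13:15, 17:00-19:00 (add 6h to convert from UTC-6).
Xiulan in UTC: 10:30-11:30, 14:30-19:00, 19:30-20:00 (add 6h to convert from UTC-6).
Oliver in UTC: 08:45-10:15, 15:00-18:15 (add 1h to convert from UTC-1).
Tomás in UTC: 13:30-19:30 (add 4h to convert from UTC-4).
Divya ∩ Bianca: 12:30-13:15, 18:00-19:00.
Divya ∩ Bianca ∩ Xiulan: 18:00-19:00.
Divya ∩ Bianca ∩ Xiulan ∩ Oliver: 18:00-18:15.
Divya ∩ Bianca ∩ Xiulan ∩ Oliver ∩ Tomás: 18:00-18:15.
The longest is 18:00-18:15 at 15 minutes.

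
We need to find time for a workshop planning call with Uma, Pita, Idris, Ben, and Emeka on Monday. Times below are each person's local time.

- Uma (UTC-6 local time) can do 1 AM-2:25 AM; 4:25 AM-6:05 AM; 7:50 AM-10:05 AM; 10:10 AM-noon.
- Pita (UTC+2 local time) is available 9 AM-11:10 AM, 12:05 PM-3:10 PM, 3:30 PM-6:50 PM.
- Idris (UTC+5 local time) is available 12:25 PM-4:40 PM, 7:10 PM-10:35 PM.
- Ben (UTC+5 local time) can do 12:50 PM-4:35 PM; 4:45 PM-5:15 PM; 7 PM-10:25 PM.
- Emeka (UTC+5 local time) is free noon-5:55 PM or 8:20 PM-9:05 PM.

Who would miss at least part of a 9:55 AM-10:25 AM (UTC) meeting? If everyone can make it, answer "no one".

Pita, Uma

Uma in UTC: 07:00-08:25, 10:25-12:05, 13:50-16:05, 16:10-18:00 (add 6h to convert from UTC-6).
Pita in UTC: 07:00-09:10, 10:05-13:10, 13:30-16:50 (subtract 2h to convert from UTC+2).
Idris in UTC: 07:25-11:40, 14:10-17:35 (subtract 5h to convert from UTC+5).
Ben in UTC: 07:50-11:35, 11:45-12:15, 14:00-17:25 (subtract 5h to convert from UTC+5).
Emeka in UTC: 07:00-12:55, 15:20-16:05 (subtract 5h to convert from UTC+5).
Uma: not fully free for 09:55-10:25. Pita: not fully free for 09:55-10:25. Idris: free for 09:55-10:25. Ben: free for 09:55-10:25. Emeka: free for 09:55-10:25.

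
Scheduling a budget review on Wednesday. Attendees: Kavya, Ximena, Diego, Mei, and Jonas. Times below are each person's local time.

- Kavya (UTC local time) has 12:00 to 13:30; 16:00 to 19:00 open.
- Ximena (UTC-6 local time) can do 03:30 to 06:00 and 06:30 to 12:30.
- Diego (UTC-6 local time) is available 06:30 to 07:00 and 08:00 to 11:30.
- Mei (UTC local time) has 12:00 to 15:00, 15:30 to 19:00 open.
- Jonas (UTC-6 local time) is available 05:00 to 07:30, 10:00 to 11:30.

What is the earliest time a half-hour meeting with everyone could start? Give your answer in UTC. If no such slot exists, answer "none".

Kavya in UTC: 12:00-13:30, 16:00-19:00.
Ximena in UTC: 09:30-12:00, 12:30-18:30 (add 6h to convert from UTC-6).
Diego in UTC: 12:30-13:00, 14:00-17:30 (add 6h to convert from UTC-6).
Mei in UTC: 12:00-15:00, 15:30-19:00.
Jonas in UTC: 11:00-13:30, 16:00-17:30 (add 6h to convert from UTC-6).
Kavya ∩ Ximena: 12:30-13:30, 16:00-18:30.
Kavya ∩ Ximena ∩ Diego: 12:30-13:00, 16:00-17:30.
Kavya ∩ Ximena ∩ Diego ∩ Mei: 12:30-13:00, 16:00-17:30.
Kavya ∩ Ximena ∩ Diego ∩ Mei ∩ Jonas: 12:30-13:00, 16:00-17:30.
So the common availability across everyone is 12:30-13:00, 16:00-17:30.
The first common window of at least 30 minutes is 12:30-13:00, so the earliest start is 12:30.

12:30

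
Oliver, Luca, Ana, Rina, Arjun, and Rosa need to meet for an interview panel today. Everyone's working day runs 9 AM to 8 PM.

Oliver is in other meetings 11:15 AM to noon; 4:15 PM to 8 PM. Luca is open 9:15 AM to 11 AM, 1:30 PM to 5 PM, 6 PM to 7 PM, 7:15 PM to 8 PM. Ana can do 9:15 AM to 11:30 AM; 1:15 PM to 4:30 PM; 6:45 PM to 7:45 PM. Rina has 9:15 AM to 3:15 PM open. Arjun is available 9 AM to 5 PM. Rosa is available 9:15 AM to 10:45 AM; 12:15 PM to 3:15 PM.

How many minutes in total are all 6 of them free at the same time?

195

Oliver free: 09:00-11:15, 12:00-16:15 (invert busy blocks within the working day).
Luca free: 09:15-11:00, 13:30-17:00, 18:00-19:00, 19:15-20:00.
Ana free: 09:15-11:30, 13:15-16:30, 18:45-19:45.
Rina free: 09:15-15:15.
Arjun free: 09:00-17:00.
Rosa free: 09:15-10:45, 12:15-15:15.
Oliver ∩ Luca: 09:15-11:00, 13:30-16:15.
Oliver ∩ Luca ∩ Ana: 09:15-11:00, 13:30-16:15.
Oliver ∩ Luca ∩ Ana ∩ Rina: 09:15-11:00, 13:30-15:15.
Oliver ∩ Luca ∩ Ana ∩ Rina ∩ Arjun: 09:15-11:00, 13:30-15:15.
Oliver ∩ Luca ∩ Ana ∩ Rina ∩ Arjun ∩ Rosa: 09:15-10:45, 13:30-15:15.
So the common availability across everyone is 09:15-10:45, 13:30-15:15.
Summing the common windows: 90 + 105 = 195 minutes.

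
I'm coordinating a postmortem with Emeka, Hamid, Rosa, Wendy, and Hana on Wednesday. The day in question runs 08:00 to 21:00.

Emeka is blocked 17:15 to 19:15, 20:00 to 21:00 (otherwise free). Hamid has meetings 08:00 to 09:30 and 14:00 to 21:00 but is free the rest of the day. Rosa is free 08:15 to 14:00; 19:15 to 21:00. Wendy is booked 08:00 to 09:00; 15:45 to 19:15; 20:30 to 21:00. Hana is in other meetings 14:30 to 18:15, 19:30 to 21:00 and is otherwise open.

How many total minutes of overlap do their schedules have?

Emeka free: 08:00-17:15, 19:15-20:00 (invert busy blocks within the working day).
Hamid free: 09:30-14:00 (invert busy blocks within the working day).
Rosa free: 08:15-14:00, 19:15-21:00.
Wendy free: 09:00-15:45, 19:15-20:30 (invert busy blocks within the working day).
Hana free: 08:00-14:30, 18:15-19:30 (invert busy blocks within the working day).
Emeka ∩ Hamid: 09:30-14:00.
Emeka ∩ Hamid ∩ Rosa: 09:30-14:00.
Emeka ∩ Hamid ∩ Rosa ∩ Wendy: 09:30-14:00.
Emeka ∩ Hamid ∩ Rosa ∩ Wendy ∩ Hana: 09:30-14:00.
So the common availability across everyone is 09:30-14:00.
That's a single block of 270 minutes.

270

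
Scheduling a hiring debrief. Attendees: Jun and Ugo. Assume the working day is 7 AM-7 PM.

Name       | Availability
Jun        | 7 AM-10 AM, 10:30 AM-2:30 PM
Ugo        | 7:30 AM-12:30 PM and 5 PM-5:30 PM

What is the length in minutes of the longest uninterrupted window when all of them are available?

150

Jun ∩ Ugo: 07:30-10:00, 10:30-12:30.
The longest is 07:30-10:00 at 150 minutes.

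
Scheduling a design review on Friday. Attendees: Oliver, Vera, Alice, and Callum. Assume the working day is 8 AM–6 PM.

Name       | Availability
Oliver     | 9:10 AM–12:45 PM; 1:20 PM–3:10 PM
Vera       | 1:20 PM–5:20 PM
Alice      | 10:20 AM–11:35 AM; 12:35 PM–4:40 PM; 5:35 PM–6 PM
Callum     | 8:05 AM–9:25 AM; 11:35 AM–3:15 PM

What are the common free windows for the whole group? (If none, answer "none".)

13:20-15:10

Oliver ∩ Vera: 13:20-15:10.
Oliver ∩ Vera ∩ Alice: 13:20-15:10.
Oliver ∩ Vera ∩ Alice ∩ Callum: 13:20-15:10.
Those are the intersection windows.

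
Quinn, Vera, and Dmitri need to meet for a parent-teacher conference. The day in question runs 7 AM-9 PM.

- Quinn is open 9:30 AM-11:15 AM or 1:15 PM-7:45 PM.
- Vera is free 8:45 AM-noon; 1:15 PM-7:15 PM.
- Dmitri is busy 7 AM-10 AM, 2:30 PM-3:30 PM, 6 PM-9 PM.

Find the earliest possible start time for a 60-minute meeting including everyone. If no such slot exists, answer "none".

Quinn free: 09:30-11:15, 13:15-19:45.
Vera free: 08:45-12:00, 13:15-19:15.
Dmitri free: 10:00-14:30, 15:30-18:00 (invert busy blocks within the working day).
Quinn ∩ Vera: 09:30-11:15, 13:15-19:15.
Quinn ∩ Vera ∩ Dmitri: 10:00-11:15, 13:15-14:30, 15:30-18:00.
The first common window of at least 60 minutes is 10:00-11:15, so the earliest start is 10:00.

10:00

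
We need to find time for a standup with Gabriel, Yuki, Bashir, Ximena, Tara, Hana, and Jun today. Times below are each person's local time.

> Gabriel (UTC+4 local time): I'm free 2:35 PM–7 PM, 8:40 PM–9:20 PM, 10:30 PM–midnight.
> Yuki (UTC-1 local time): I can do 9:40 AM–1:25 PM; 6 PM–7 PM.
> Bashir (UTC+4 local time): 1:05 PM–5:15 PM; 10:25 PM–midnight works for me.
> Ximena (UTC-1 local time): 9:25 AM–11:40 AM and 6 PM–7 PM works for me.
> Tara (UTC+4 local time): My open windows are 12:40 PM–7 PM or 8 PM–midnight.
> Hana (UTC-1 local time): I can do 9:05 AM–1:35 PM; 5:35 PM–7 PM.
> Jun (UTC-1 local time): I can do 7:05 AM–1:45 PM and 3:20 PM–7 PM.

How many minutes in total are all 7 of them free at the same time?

180

Gabriel in UTC: 10:35-15:00, 16:40-17:20, 18:30-20:00 (subtract 4h to convert from UTC+4).
Yuki in UTC: 10:40-14:25, 19:00-20:00 (add 1h to convert from UTC-1).
Bashir in UTC: 09:05-13:15, 18:25-20:00 (subtract 4h to convert from UTC+4).
Ximena in UTC: 10:25-12:40, 19:00-20:00 (add 1h to convert from UTC-1).
Tara in UTC: 08:40-15:00, 16:00-20:00 (subtract 4h to convert from UTC+4).
Hana in UTC: 10:05-14:35, 18:35-20:00 (add 1h to convert from UTC-1).
Jun in UTC: 08:05-14:45, 16:20-20:00 (add 1h to convert from UTC-1).
Gabriel ∩ Yuki: 10:40-14:25, 19:00-20:00.
Gabriel ∩ Yuki ∩ Bashir: 10:40-13:15, 19:00-20:00.
Gabriel ∩ Yuki ∩ Bashir ∩ Ximena: 10:40-12:40, 19:00-20:00.
Gabriel ∩ Yuki ∩ Bashir ∩ Ximena ∩ Tara: 10:40-12:40, 19:00-20:00.
Gabriel ∩ Yuki ∩ Bashir ∩ Ximena ∩ Tara ∩ Hana: 10:40-12:40, 19:00-20:00.
Gabriel ∩ Yuki ∩ Bashir ∩ Ximena ∩ Tara ∩ Hana ∩ Jun: 10:40-12:40, 19:00-20:00.
Summing the common windows: 120 + 60 = 180 minutes.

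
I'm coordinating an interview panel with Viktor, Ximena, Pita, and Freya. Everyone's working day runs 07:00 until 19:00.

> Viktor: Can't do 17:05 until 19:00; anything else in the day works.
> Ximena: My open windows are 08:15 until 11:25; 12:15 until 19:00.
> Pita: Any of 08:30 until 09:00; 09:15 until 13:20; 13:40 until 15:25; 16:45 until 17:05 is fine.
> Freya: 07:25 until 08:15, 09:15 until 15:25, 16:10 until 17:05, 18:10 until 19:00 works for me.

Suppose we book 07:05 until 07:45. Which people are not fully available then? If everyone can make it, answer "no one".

Freya, Pita, Ximena

Viktor free: 07:00-17:05 (invert busy blocks within the working day).
Ximena free: 08:15-11:25, 12:15-19:00.
Pita free: 08:30-09:00, 09:15-13:20, 13:40-15:25, 16:45-17:05.
Freya free: 07:25-08:15, 09:15-15:25, 16:10-17:05, 18:10-19:00.
Viktor: free for 07:05-07:45. Ximena: not fully free for 07:05-07:45. Pita: not fully free for 07:05-07:45. Freya: not fully free for 07:05-07:45.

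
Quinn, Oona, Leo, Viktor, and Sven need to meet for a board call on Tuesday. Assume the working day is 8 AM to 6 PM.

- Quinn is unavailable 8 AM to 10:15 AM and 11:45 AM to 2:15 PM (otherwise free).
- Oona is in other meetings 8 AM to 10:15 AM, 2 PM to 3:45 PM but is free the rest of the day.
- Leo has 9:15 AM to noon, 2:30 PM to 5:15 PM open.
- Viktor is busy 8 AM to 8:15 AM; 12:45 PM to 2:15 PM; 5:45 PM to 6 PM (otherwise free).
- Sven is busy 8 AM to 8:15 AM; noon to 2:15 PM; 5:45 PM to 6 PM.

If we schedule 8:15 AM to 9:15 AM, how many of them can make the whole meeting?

Quinn free: 10:15-11:45, 14:15-18:00 (invert busy blocks within the working day).
Oona free: 10:15-14:00, 15:45-18:00 (invert busy blocks within the working day).
Leo free: 09:15-12:00, 14:30-17:15.
Viktor free: 08:15-12:45, 14:15-17:45 (invert busy blocks within the working day).
Sven free: 08:15-12:00, 14:15-17:45 (invert busy blocks within the working day).
Viktor and Sven can make the full 08:15-09:15 slot — that's 2.

2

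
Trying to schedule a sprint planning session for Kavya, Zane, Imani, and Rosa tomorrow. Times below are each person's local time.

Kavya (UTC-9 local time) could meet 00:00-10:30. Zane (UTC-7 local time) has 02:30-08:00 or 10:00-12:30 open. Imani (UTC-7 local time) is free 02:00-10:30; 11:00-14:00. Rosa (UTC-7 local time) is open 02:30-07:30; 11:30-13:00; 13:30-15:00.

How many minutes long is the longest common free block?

Kavya in UTC: 09:00-19:30 (add 9h to convert from UTC-9).
Zane in UTC: 09:30-15:00, 17:00-19:30 (add 7h to convert from UTC-7).
Imani in UTC: 09:00-17:30, 18:00-21:00 (add 7h to convert from UTC-7).
Rosa in UTC: 09:30-14:30, 18:30-20:00, 20:30-22:00 (add 7h to convert from UTC-7).
Kavya ∩ Zane: 09:30-15:00, 17:00-19:30.
Kavya ∩ Zane ∩ Imani: 09:30-15:00, 17:00-17:30, 18:00-19:30.
Kavya ∩ Zane ∩ Imani ∩ Rosa: 09:30-14:30, 18:30-19:30.
So the common availability across everyone is 09:30-14:30, 18:30-19:30.
The longest is 09:30-14:30 at 300 minutes.

300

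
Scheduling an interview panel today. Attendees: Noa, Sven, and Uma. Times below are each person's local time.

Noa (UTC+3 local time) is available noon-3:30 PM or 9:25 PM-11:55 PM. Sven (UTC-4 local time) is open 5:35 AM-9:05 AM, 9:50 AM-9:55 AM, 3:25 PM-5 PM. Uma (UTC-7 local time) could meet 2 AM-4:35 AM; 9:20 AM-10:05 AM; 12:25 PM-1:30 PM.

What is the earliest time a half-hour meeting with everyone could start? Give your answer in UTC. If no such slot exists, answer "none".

09:35

Noa in UTC: 09:00-12:30, 18:25-20:55 (subtract 3h to convert from UTC+3).
Sven in UTC: 09:35-13:05, 13:50-13:55, 19:25-21:00 (add 4h to convert from UTC-4).
Uma in UTC: 09:00-11:35, 16:20-17:05, 19:25-20:30 (add 7h to convert from UTC-7).
Noa ∩ Sven: 09:35-12:30, 19:25-20:55.
Noa ∩ Sven ∩ Uma: 09:35-11:35, 19:25-20:30.
So the common availability across everyone is 09:35-11:35, 19:25-20:30.
The first common window of at least 30 minutes is 09:35-11:35, so the earliest start is 09:35.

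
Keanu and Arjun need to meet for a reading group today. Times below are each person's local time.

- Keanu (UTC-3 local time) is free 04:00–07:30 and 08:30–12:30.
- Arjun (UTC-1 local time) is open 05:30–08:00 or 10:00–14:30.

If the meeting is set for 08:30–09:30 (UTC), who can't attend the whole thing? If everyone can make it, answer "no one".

Keanu in UTC: 07:00-10:30, 11:30-15:30 (add 3h to convert from UTC-3).
Arjun in UTC: 06:30-09:00, 11:00-15:30 (add 1h to convert from UTC-1).
Keanu: free for 08:30-09:30. Arjun: not fully free for 08:30-09:30.

Arjun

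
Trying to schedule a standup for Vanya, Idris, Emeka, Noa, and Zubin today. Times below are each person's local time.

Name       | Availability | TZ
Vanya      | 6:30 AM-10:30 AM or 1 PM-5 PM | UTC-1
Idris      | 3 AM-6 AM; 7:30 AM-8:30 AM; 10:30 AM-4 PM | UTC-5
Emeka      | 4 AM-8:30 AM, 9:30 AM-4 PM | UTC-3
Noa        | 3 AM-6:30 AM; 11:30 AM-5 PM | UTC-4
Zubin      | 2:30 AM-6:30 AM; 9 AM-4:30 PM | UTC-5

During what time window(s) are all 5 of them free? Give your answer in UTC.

08:00-10:30, 15:30-18:00

Vanya in UTC: 07:30-11:30, 14:00-18:00 (add 1h to convert from UTC-1).
Idris in UTC: 08:00-11:00, 12:30-13:30, 15:30-21:00 (add 5h to convert from UTC-5).
Emeka in UTC: 07:00-11:30, 12:30-19:00 (add 3h to convert from UTC-3).
Noa in UTC: 07:00-10:30, 15:30-21:00 (add 4h to convert from UTC-4).
Zubin in UTC: 07:30-11:30, 14:00-21:30 (add 5h to convert from UTC-5).
Vanya ∩ Idris: 08:00-11:00, 15:30-18:00.
Vanya ∩ Idris ∩ Emeka: 08:00-11:00, 15:30-18:00.
Vanya ∩ Idris ∩ Emeka ∩ Noa: 08:00-10:30, 15:30-18:00.
Vanya ∩ Idris ∩ Emeka ∩ Noa ∩ Zubin: 08:00-10:30, 15:30-18:00.
So the common availability across everyone is 08:00-10:30, 15:30-18:00.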